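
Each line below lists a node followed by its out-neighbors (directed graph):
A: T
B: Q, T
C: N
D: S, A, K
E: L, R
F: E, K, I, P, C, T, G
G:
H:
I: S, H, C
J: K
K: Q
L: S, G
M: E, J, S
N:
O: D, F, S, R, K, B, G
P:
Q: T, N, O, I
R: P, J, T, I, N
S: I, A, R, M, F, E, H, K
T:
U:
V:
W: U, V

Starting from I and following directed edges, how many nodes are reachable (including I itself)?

20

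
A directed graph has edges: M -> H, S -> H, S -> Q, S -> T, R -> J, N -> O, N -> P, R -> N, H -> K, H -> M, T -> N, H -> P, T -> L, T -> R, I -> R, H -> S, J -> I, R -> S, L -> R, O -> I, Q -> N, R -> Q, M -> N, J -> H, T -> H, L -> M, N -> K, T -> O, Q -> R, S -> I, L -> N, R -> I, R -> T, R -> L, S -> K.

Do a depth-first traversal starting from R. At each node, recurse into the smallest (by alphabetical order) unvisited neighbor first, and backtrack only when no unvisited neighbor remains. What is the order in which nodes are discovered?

R, I, J, H, K, M, N, O, P, S, Q, T, L

Visit R
R → I
R → J
J → H
H → K
H → M
M → N
N → O
N → P
H → S
S → Q
S → T
T → L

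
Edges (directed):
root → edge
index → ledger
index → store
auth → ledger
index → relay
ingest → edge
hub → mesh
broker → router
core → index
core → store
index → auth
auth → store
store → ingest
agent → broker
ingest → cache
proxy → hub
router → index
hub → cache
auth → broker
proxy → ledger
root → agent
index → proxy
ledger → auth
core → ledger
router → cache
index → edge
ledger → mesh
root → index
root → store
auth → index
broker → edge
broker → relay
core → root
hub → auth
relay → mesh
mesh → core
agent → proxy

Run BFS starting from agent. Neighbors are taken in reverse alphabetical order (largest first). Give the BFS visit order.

agent → proxy → broker → ledger → hub → router → relay → edge → mesh → auth → cache → index → core → store → root → ingest

Visit agent; enqueue proxy, broker → queue [proxy, broker]
Visit proxy; enqueue ledger, hub → queue [broker, ledger, hub]
Visit broker; enqueue router, relay, edge → queue [ledger, hub, router, relay, edge]
Visit ledger; enqueue mesh, auth → queue [hub, router, relay, edge, mesh, auth]
Visit hub; enqueue cache → queue [router, relay, edge, mesh, auth, cache]
Visit router; enqueue index → queue [relay, edge, mesh, auth, cache, index]
Visit relay → queue [edge, mesh, auth, cache, index]
Visit edge → queue [mesh, auth, cache, index]
Visit mesh; enqueue core → queue [auth, cache, index, core]
Visit auth; enqueue store → queue [cache, index, core, store]
Visit cache → queue [index, core, store]
Visit index → queue [core, store]
Visit core; enqueue root → queue [store, root]
Visit store; enqueue ingest → queue [root, ingest]
Visit root → queue [ingest]
Visit ingest → queue []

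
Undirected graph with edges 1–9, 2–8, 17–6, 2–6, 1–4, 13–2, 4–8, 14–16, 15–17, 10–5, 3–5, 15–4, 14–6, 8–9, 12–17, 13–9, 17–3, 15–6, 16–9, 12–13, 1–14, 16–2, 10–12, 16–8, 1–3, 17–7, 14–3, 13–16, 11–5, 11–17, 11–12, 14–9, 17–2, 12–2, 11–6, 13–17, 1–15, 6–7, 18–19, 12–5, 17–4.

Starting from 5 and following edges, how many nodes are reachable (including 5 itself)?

17

BFS from 5 visits: 5, 3, 10, 11, 12, 1, 14, 17, 6, 2, 13, 4, 9, 15, 16, 7, 8
Reachable nodes: 17 of 19 total.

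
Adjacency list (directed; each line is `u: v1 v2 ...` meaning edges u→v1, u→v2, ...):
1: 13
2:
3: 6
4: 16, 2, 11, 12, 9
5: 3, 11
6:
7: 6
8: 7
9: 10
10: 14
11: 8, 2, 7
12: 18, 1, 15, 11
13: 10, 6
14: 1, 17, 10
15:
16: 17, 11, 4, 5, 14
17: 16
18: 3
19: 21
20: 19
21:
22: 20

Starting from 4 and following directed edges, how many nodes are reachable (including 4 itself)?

18

BFS from 4 visits: 4, 16, 2, 11, 12, 9, 17, 5, 14, 8, 7, 18, 1, 15, 10, 3, 6, 13
Reachable nodes: 18 of 22 total.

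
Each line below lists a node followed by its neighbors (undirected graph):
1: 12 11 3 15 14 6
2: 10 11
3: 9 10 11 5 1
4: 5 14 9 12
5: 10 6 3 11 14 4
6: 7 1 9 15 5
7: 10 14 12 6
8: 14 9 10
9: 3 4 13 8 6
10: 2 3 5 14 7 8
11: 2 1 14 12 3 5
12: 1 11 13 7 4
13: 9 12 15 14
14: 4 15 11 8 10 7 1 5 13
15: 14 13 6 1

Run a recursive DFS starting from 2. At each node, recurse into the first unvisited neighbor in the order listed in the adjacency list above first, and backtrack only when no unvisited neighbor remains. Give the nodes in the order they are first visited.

Visit 2
2 → 10
10 → 3
3 → 9
9 → 4
4 → 5
5 → 6
6 → 7
7 → 14
14 → 15
15 → 13
13 → 12
12 → 1
1 → 11
14 → 8

2 → 10 → 3 → 9 → 4 → 5 → 6 → 7 → 14 → 15 → 13 → 12 → 1 → 11 → 8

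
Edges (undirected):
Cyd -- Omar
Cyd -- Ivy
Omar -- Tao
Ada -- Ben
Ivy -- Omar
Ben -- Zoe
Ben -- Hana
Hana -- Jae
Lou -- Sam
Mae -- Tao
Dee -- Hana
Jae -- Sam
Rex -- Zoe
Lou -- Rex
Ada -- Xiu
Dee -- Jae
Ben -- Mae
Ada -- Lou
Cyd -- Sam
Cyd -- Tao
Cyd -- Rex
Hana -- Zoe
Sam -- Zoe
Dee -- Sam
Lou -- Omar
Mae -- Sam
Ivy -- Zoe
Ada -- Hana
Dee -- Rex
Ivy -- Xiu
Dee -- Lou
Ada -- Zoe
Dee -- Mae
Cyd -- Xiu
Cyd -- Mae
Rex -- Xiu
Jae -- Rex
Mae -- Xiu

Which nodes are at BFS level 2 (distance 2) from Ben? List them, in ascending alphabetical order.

Cyd, Dee, Ivy, Jae, Lou, Rex, Sam, Tao, Xiu

Level 0: Ben
Level 1: Ada, Hana, Mae, Zoe
Level 2: Cyd, Dee, Ivy, Jae, Lou, Rex, Sam, Tao, Xiu
Level 3: Omar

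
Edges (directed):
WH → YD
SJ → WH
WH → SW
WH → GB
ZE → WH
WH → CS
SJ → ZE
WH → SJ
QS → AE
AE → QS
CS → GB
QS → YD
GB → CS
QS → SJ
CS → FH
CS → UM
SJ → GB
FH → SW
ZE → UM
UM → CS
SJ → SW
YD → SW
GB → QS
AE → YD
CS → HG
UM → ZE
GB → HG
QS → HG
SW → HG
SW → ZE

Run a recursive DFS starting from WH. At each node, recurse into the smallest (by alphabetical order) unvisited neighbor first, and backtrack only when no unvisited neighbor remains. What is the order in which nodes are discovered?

Visit WH
WH → CS
CS → FH
FH → SW
SW → HG
SW → ZE
ZE → UM
CS → GB
GB → QS
QS → AE
AE → YD
QS → SJ

WH, CS, FH, SW, HG, ZE, UM, GB, QS, AE, YD, SJ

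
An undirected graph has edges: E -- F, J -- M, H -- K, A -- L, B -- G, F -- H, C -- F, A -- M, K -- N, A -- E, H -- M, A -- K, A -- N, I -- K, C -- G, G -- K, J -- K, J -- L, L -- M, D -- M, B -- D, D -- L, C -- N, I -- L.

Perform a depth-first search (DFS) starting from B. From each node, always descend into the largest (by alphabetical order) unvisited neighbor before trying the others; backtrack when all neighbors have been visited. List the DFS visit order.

Visit B
B → G
G → K
K → N
N → C
C → F
F → H
H → M
M → L
L → J
L → I
L → D
L → A
A → E

B, G, K, N, C, F, H, M, L, J, I, D, A, E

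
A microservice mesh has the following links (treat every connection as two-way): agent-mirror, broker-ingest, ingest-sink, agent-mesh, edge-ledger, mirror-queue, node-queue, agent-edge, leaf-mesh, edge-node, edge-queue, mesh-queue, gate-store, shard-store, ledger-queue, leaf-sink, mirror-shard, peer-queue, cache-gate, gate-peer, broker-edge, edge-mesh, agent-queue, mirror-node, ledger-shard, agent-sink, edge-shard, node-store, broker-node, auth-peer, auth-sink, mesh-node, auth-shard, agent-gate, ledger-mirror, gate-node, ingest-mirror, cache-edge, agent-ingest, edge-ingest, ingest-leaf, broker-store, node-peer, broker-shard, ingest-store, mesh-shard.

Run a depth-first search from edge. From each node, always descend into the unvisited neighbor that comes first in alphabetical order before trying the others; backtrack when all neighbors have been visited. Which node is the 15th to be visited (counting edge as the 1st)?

Visit edge
edge → agent
agent → gate
gate → cache
gate → node
node → broker
broker → ingest
ingest → leaf
leaf → mesh
mesh → queue
queue → ledger
ledger → mirror
mirror → shard
shard → auth
auth → peer
auth → sink
shard → store

Visit order: edge, agent, gate, cache, node, broker, ingest, leaf, mesh, queue, ledger, mirror, shard, auth, peer, sink, store

peer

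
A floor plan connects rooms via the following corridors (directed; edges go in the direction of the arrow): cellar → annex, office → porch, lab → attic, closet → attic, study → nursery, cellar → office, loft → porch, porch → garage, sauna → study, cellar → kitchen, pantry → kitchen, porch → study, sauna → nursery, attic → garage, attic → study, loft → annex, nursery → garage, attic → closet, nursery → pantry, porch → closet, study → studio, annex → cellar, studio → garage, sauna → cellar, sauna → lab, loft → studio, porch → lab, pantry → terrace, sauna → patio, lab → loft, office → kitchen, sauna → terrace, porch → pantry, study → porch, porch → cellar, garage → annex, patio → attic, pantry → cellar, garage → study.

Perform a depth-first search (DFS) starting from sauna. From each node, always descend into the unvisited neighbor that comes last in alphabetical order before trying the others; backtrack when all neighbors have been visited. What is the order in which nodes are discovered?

sauna → terrace → study → studio → garage → annex → cellar → office → porch → pantry → kitchen → lab → loft → attic → closet → nursery → patio

Visit sauna
sauna → terrace
sauna → study
study → studio
studio → garage
garage → annex
annex → cellar
cellar → office
office → porch
porch → pantry
pantry → kitchen
porch → lab
lab → loft
lab → attic
attic → closet
study → nursery
sauna → patio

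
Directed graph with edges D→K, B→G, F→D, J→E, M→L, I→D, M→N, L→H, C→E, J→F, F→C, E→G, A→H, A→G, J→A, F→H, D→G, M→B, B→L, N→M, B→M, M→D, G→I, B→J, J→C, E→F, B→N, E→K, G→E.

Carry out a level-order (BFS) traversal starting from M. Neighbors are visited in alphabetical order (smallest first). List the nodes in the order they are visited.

M, B, D, L, N, G, J, K, H, E, I, A, C, F

Visit M; enqueue B, D, L, N → queue [B, D, L, N]
Visit B; enqueue G, J → queue [D, L, N, G, J]
Visit D; enqueue K → queue [L, N, G, J, K]
Visit L; enqueue H → queue [N, G, J, K, H]
Visit N → queue [G, J, K, H]
Visit G; enqueue E, I → queue [J, K, H, E, I]
Visit J; enqueue A, C, F → queue [K, H, E, I, A, C, F]
Visit K → queue [H, E, I, A, C, F]
Visit H → queue [E, I, A, C, F]
Visit E → queue [I, A, C, F]
Visit I → queue [A, C, F]
Visit A → queue [C, F]
Visit C → queue [F]
Visit F → queue []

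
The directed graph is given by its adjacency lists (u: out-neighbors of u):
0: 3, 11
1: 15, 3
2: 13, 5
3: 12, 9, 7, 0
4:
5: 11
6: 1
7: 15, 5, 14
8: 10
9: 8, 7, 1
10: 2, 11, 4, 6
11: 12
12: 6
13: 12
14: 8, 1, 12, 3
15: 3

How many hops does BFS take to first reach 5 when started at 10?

Level 0: 10
Level 1: 2, 4, 6, 11
Level 2: 1, 5, 12, 13
Level 3: 3, 15
Level 4: 0, 7, 9
Level 5: 8, 14
5 first appears at level 2.

2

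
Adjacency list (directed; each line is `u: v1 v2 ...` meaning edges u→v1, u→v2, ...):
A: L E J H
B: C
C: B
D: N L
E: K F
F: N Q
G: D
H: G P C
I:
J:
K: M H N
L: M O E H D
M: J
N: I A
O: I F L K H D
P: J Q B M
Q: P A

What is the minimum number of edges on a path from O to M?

Level 0: O
Level 1: D, F, H, I, K, L
Level 2: C, E, G, M, N, P, Q
Level 3: A, B, J
M first appears at level 2.

2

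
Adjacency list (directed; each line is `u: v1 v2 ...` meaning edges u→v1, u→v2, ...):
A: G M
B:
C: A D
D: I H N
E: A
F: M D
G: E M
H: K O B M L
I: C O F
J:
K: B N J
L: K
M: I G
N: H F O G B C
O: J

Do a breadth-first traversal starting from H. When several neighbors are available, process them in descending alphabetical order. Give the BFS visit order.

Visit H; enqueue O, M, L, K, B → queue [O, M, L, K, B]
Visit O; enqueue J → queue [M, L, K, B, J]
Visit M; enqueue I, G → queue [L, K, B, J, I, G]
Visit L → queue [K, B, J, I, G]
Visit K; enqueue N → queue [B, J, I, G, N]
Visit B → queue [J, I, G, N]
Visit J → queue [I, G, N]
Visit I; enqueue F, C → queue [G, N, F, C]
Visit G; enqueue E → queue [N, F, C, E]
Visit N → queue [F, C, E]
Visit F; enqueue D → queue [C, E, D]
Visit C; enqueue A → queue [E, D, A]
Visit E → queue [D, A]
Visit D → queue [A]
Visit A → queue []

H, O, M, L, K, B, J, I, G, N, F, C, E, D, A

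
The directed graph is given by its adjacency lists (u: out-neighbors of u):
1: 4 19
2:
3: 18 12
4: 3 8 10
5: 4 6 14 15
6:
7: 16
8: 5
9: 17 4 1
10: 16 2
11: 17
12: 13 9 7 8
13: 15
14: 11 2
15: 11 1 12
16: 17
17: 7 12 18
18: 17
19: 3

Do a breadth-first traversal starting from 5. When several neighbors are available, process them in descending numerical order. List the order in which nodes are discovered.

Visit 5; enqueue 15, 14, 6, 4 → queue [15, 14, 6, 4]
Visit 15; enqueue 12, 11, 1 → queue [14, 6, 4, 12, 11, 1]
Visit 14; enqueue 2 → queue [6, 4, 12, 11, 1, 2]
Visit 6 → queue [4, 12, 11, 1, 2]
Visit 4; enqueue 10, 8, 3 → queue [12, 11, 1, 2, 10, 8, 3]
Visit 12; enqueue 13, 9, 7 → queue [11, 1, 2, 10, 8, 3, 13, 9, 7]
Visit 11; enqueue 17 → queue [1, 2, 10, 8, 3, 13, 9, 7, 17]
Visit 1; enqueue 19 → queue [2, 10, 8, 3, 13, 9, 7, 17, 19]
Visit 2 → queue [10, 8, 3, 13, 9, 7, 17, 19]
Visit 10; enqueue 16 → queue [8, 3, 13, 9, 7, 17, 19, 16]
Visit 8 → queue [3, 13, 9, 7, 17, 19, 16]
Visit 3; enqueue 18 → queue [13, 9, 7, 17, 19, 16, 18]
Visit 13 → queue [9, 7, 17, 19, 16, 18]
Visit 9 → queue [7, 17, 19, 16, 18]
Visit 7 → queue [17, 19, 16, 18]
Visit 17 → queue [19, 16, 18]
Visit 19 → queue [16, 18]
Visit 16 → queue [18]
Visit 18 → queue []

5, 15, 14, 6, 4, 12, 11, 1, 2, 10, 8, 3, 13, 9, 7, 17, 19, 16, 18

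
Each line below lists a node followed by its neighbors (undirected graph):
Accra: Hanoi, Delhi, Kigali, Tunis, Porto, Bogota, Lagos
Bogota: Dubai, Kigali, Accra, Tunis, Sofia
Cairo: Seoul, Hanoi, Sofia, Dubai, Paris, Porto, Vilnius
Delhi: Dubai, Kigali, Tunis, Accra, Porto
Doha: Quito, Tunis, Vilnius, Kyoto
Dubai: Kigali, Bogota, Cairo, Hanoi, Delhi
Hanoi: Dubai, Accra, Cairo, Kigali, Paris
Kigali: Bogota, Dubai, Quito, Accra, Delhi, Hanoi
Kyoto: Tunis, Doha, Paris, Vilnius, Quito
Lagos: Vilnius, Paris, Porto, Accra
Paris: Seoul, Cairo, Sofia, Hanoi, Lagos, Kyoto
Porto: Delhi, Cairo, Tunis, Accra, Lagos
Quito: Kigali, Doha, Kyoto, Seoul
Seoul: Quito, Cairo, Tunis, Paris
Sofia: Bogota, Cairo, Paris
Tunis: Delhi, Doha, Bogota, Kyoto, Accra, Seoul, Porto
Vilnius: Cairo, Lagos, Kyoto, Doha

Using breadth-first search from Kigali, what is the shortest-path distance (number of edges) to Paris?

2

Level 0: Kigali
Level 1: Accra, Bogota, Delhi, Dubai, Hanoi, Quito
Level 2: Cairo, Doha, Kyoto, Lagos, Paris, Porto, Seoul, Sofia, Tunis
Level 3: Vilnius
Paris first appears at level 2.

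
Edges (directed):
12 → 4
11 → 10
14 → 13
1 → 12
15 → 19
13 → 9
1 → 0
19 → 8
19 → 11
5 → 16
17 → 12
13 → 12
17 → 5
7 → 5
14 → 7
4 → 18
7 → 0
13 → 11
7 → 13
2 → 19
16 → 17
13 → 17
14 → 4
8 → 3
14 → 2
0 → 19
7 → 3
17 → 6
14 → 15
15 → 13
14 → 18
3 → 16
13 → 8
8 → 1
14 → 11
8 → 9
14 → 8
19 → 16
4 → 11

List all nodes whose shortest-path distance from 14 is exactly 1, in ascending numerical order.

2, 4, 7, 8, 11, 13, 15, 18

Level 0: 14
Level 1: 2, 4, 7, 8, 11, 13, 15, 18
Level 2: 0, 1, 3, 5, 9, 10, 12, 17, 19
Level 3: 6, 16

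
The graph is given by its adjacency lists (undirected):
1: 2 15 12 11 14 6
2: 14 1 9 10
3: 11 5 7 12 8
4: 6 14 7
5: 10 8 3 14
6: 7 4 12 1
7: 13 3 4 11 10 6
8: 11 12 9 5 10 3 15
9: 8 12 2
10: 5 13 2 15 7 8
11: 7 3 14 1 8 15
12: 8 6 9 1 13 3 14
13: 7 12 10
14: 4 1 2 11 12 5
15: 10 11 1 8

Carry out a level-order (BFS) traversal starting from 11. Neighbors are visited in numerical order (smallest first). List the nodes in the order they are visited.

11 → 1 → 3 → 7 → 8 → 14 → 15 → 2 → 6 → 12 → 5 → 4 → 10 → 13 → 9

Visit 11; enqueue 1, 3, 7, 8, 14, 15 → queue [1, 3, 7, 8, 14, 15]
Visit 1; enqueue 2, 6, 12 → queue [3, 7, 8, 14, 15, 2, 6, 12]
Visit 3; enqueue 5 → queue [7, 8, 14, 15, 2, 6, 12, 5]
Visit 7; enqueue 4, 10, 13 → queue [8, 14, 15, 2, 6, 12, 5, 4, 10, 13]
Visit 8; enqueue 9 → queue [14, 15, 2, 6, 12, 5, 4, 10, 13, 9]
Visit 14 → queue [15, 2, 6, 12, 5, 4, 10, 13, 9]
Visit 15 → queue [2, 6, 12, 5, 4, 10, 13, 9]
Visit 2 → queue [6, 12, 5, 4, 10, 13, 9]
Visit 6 → queue [12, 5, 4, 10, 13, 9]
Visit 12 → queue [5, 4, 10, 13, 9]
Visit 5 → queue [4, 10, 13, 9]
Visit 4 → queue [10, 13, 9]
Visit 10 → queue [13, 9]
Visit 13 → queue [9]
Visit 9 → queue []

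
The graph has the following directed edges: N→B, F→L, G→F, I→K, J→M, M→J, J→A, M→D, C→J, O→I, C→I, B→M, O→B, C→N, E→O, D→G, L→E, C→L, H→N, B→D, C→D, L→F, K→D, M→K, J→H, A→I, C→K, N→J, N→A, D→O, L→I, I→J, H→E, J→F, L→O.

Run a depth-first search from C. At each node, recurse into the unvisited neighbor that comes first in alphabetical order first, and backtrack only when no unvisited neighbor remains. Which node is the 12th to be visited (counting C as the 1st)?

I

Visit C
C → D
D → G
G → F
F → L
L → E
E → O
O → B
B → M
M → J
J → A
A → I
I → K
J → H
H → N

Visit order: C, D, G, F, L, E, O, B, M, J, A, I, K, H, N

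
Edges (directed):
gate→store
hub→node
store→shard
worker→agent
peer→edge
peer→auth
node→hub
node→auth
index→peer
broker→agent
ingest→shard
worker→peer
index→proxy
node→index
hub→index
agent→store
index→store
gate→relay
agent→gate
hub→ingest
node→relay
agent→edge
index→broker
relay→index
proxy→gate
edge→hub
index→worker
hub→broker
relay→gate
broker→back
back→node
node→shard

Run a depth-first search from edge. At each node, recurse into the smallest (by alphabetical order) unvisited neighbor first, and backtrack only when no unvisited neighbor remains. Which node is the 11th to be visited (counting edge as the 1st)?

store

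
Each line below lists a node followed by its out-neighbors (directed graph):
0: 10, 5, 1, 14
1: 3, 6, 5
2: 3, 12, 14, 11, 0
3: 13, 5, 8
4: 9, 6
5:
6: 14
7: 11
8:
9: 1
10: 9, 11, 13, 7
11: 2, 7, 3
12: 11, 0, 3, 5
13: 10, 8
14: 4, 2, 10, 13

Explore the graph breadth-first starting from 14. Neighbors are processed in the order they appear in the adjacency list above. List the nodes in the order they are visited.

14, 4, 2, 10, 13, 9, 6, 3, 12, 11, 0, 7, 8, 1, 5

Visit 14; enqueue 4, 2, 10, 13 → queue [4, 2, 10, 13]
Visit 4; enqueue 9, 6 → queue [2, 10, 13, 9, 6]
Visit 2; enqueue 3, 12, 11, 0 → queue [10, 13, 9, 6, 3, 12, 11, 0]
Visit 10; enqueue 7 → queue [13, 9, 6, 3, 12, 11, 0, 7]
Visit 13; enqueue 8 → queue [9, 6, 3, 12, 11, 0, 7, 8]
Visit 9; enqueue 1 → queue [6, 3, 12, 11, 0, 7, 8, 1]
Visit 6 → queue [3, 12, 11, 0, 7, 8, 1]
Visit 3; enqueue 5 → queue [12, 11, 0, 7, 8, 1, 5]
Visit 12 → queue [11, 0, 7, 8, 1, 5]
Visit 11 → queue [0, 7, 8, 1, 5]
Visit 0 → queue [7, 8, 1, 5]
Visit 7 → queue [8, 1, 5]
Visit 8 → queue [1, 5]
Visit 1 → queue [5]
Visit 5 → queue []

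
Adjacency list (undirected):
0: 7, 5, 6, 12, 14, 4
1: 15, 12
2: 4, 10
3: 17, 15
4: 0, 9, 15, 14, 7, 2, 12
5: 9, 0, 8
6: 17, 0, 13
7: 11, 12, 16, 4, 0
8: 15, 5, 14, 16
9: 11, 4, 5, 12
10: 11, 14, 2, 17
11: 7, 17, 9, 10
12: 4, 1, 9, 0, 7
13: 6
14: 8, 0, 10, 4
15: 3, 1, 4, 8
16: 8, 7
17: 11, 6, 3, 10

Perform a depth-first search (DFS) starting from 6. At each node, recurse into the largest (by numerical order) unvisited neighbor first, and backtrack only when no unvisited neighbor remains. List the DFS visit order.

6, 17, 11, 10, 14, 8, 16, 7, 12, 9, 5, 0, 4, 15, 3, 1, 2, 13

Visit 6
6 → 17
17 → 11
11 → 10
10 → 14
14 → 8
8 → 16
16 → 7
7 → 12
12 → 9
9 → 5
5 → 0
0 → 4
4 → 15
15 → 3
15 → 1
4 → 2
6 → 13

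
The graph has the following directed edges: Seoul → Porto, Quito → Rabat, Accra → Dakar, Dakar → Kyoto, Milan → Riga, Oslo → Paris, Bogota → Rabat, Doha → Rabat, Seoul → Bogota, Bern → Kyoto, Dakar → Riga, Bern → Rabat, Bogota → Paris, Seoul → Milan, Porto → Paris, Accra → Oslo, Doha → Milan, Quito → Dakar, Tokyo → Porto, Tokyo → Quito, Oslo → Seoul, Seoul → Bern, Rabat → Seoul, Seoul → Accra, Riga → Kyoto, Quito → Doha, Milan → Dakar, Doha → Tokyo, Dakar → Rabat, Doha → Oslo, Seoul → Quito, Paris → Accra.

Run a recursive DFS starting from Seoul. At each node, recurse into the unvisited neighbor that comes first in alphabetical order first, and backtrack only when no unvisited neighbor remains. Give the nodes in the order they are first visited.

Seoul -> Accra -> Dakar -> Kyoto -> Rabat -> Riga -> Oslo -> Paris -> Bern -> Bogota -> Milan -> Porto -> Quito -> Doha -> Tokyo

Visit Seoul
Seoul → Accra
Accra → Dakar
Dakar → Kyoto
Dakar → Rabat
Dakar → Riga
Accra → Oslo
Oslo → Paris
Seoul → Bern
Seoul → Bogota
Seoul → Milan
Seoul → Porto
Seoul → Quito
Quito → Doha
Doha → Tokyo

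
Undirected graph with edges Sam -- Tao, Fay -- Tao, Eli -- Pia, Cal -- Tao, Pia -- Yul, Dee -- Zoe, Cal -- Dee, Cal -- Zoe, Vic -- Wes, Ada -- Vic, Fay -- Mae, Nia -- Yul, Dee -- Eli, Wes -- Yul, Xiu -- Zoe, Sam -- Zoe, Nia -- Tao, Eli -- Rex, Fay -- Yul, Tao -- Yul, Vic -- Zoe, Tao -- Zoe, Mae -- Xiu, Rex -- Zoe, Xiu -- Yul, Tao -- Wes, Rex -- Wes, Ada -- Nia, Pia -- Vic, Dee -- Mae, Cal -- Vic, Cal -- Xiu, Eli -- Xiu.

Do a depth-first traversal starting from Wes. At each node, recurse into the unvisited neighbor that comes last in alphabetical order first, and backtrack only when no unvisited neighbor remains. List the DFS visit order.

Visit Wes
Wes → Yul
Yul → Xiu
Xiu → Zoe
Zoe → Vic
Vic → Pia
Pia → Eli
Eli → Rex
Eli → Dee
Dee → Mae
Mae → Fay
Fay → Tao
Tao → Sam
Tao → Nia
Nia → Ada
Tao → Cal

Wes, Yul, Xiu, Zoe, Vic, Pia, Eli, Rex, Dee, Mae, Fay, Tao, Sam, Nia, Ada, Cal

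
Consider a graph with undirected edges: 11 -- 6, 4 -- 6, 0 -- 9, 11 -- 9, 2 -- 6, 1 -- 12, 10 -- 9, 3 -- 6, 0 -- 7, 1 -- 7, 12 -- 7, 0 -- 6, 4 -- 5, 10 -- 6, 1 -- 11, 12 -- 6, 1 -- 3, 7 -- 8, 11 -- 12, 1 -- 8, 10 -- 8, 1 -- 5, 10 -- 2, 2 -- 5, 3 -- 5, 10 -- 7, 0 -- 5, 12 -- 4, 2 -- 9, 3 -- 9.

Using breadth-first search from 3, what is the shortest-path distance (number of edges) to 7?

Level 0: 3
Level 1: 1, 5, 6, 9
Level 2: 0, 2, 4, 7, 8, 10, 11, 12
7 first appears at level 2.

2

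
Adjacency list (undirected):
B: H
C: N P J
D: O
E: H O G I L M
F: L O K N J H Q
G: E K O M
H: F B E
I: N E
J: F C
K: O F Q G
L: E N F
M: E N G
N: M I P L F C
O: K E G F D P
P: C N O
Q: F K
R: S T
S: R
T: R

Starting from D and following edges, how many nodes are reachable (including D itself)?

BFS from D visits: D, O, E, F, G, K, P, H, I, L, M, J, N, Q, C, B
Reachable nodes: 16 of 19 total.

16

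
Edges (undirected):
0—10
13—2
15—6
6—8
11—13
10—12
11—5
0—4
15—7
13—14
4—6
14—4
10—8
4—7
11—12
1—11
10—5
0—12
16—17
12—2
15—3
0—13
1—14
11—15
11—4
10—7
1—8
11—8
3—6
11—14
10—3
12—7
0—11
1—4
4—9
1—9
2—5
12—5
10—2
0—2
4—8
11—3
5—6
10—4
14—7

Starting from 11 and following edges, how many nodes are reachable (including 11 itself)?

BFS from 11 visits: 11, 15, 14, 13, 12, 8, 5, 4, 3, 1, 0, 7, 6, 2, 10, 9
Reachable nodes: 16 of 18 total.

16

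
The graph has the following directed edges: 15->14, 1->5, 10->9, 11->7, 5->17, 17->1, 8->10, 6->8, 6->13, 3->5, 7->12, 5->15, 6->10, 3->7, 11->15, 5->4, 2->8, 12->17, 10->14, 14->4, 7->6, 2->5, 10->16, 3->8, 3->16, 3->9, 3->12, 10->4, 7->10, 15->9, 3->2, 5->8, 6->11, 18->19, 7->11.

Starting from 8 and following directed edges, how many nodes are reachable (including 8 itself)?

6

BFS from 8 visits: 8, 10, 16, 14, 9, 4
Reachable nodes: 6 of 19 total.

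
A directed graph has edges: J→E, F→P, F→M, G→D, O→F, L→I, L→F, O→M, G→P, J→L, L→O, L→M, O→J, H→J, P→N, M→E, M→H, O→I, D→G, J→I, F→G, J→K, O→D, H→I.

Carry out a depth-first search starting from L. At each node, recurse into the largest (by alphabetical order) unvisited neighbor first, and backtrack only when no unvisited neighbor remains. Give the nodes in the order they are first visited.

Visit L
L → O
O → M
M → H
H → J
J → K
J → I
J → E
O → F
F → P
P → N
F → G
G → D

L O M H J K I E F P N G D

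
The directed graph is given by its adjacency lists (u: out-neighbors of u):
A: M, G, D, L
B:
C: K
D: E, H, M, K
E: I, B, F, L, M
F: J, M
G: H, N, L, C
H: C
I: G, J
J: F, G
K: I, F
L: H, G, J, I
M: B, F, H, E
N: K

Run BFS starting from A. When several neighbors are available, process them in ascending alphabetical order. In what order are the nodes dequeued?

A → D → G → L → M → E → H → K → C → N → I → J → B → F

Visit A; enqueue D, G, L, M → queue [D, G, L, M]
Visit D; enqueue E, H, K → queue [G, L, M, E, H, K]
Visit G; enqueue C, N → queue [L, M, E, H, K, C, N]
Visit L; enqueue I, J → queue [M, E, H, K, C, N, I, J]
Visit M; enqueue B, F → queue [E, H, K, C, N, I, J, B, F]
Visit E → queue [H, K, C, N, I, J, B, F]
Visit H → queue [K, C, N, I, J, B, F]
Visit K → queue [C, N, I, J, B, F]
Visit C → queue [N, I, J, B, F]
Visit N → queue [I, J, B, F]
Visit I → queue [J, B, F]
Visit J → queue [B, F]
Visit B → queue [F]
Visit F → queue []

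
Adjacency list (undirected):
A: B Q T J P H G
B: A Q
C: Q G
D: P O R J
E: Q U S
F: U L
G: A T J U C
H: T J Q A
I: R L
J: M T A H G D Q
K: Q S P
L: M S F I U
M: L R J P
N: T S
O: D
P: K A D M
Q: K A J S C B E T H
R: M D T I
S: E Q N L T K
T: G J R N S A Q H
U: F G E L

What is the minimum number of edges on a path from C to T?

Level 0: C
Level 1: G, Q
Level 2: A, B, E, H, J, K, S, T, U
Level 3: D, F, L, M, N, P, R
Level 4: I, O
T first appears at level 2.

2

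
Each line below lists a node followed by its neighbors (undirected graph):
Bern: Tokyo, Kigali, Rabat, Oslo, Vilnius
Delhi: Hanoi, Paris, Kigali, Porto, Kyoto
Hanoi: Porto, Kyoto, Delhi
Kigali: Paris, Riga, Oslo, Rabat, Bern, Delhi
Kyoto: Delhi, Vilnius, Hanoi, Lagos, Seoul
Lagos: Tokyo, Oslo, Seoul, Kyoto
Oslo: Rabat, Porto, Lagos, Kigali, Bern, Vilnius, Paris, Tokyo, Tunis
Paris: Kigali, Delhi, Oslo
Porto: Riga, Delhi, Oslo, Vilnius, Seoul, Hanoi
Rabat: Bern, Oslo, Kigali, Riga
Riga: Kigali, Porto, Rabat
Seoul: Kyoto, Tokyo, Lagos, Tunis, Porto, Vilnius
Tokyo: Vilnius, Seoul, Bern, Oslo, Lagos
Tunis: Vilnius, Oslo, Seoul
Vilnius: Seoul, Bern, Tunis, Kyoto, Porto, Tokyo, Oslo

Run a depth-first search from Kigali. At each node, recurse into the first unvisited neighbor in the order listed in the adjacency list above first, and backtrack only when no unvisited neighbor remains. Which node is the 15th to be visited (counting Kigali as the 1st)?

Tunis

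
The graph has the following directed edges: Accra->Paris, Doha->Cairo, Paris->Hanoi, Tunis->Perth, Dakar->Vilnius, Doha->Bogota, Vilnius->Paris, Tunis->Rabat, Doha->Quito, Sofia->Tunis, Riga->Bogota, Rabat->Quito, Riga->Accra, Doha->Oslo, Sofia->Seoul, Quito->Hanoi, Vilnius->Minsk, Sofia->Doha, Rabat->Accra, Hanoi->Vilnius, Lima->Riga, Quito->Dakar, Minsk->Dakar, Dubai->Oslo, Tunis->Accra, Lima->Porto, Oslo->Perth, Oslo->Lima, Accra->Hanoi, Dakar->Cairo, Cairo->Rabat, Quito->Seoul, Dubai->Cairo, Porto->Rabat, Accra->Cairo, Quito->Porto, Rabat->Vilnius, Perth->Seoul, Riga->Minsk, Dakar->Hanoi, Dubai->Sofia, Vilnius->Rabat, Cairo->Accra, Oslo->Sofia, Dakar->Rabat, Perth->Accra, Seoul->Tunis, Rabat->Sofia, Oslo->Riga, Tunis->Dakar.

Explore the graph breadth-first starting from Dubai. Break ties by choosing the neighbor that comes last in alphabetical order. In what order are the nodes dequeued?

Dubai, Sofia, Oslo, Cairo, Tunis, Seoul, Doha, Riga, Perth, Lima, Rabat, Accra, Dakar, Quito, Bogota, Minsk, Porto, Vilnius, Paris, Hanoi

Visit Dubai; enqueue Sofia, Oslo, Cairo → queue [Sofia, Oslo, Cairo]
Visit Sofia; enqueue Tunis, Seoul, Doha → queue [Oslo, Cairo, Tunis, Seoul, Doha]
Visit Oslo; enqueue Riga, Perth, Lima → queue [Cairo, Tunis, Seoul, Doha, Riga, Perth, Lima]
Visit Cairo; enqueue Rabat, Accra → queue [Tunis, Seoul, Doha, Riga, Perth, Lima, Rabat, Accra]
Visit Tunis; enqueue Dakar → queue [Seoul, Doha, Riga, Perth, Lima, Rabat, Accra, Dakar]
Visit Seoul → queue [Doha, Riga, Perth, Lima, Rabat, Accra, Dakar]
Visit Doha; enqueue Quito, Bogota → queue [Riga, Perth, Lima, Rabat, Accra, Dakar, Quito, Bogota]
Visit Riga; enqueue Minsk → queue [Perth, Lima, Rabat, Accra, Dakar, Quito, Bogota, Minsk]
Visit Perth → queue [Lima, Rabat, Accra, Dakar, Quito, Bogota, Minsk]
Visit Lima; enqueue Porto → queue [Rabat, Accra, Dakar, Quito, Bogota, Minsk, Porto]
Visit Rabat; enqueue Vilnius → queue [Accra, Dakar, Quito, Bogota, Minsk, Porto, Vilnius]
Visit Accra; enqueue Paris, Hanoi → queue [Dakar, Quito, Bogota, Minsk, Porto, Vilnius, Paris, Hanoi]
Visit Dakar → queue [Quito, Bogota, Minsk, Porto, Vilnius, Paris, Hanoi]
Visit Quito → queue [Bogota, Minsk, Porto, Vilnius, Paris, Hanoi]
Visit Bogota → queue [Minsk, Porto, Vilnius, Paris, Hanoi]
Visit Minsk → queue [Porto, Vilnius, Paris, Hanoi]
Visit Porto → queue [Vilnius, Paris, Hanoi]
Visit Vilnius → queue [Paris, Hanoi]
Visit Paris → queue [Hanoi]
Visit Hanoi → queue []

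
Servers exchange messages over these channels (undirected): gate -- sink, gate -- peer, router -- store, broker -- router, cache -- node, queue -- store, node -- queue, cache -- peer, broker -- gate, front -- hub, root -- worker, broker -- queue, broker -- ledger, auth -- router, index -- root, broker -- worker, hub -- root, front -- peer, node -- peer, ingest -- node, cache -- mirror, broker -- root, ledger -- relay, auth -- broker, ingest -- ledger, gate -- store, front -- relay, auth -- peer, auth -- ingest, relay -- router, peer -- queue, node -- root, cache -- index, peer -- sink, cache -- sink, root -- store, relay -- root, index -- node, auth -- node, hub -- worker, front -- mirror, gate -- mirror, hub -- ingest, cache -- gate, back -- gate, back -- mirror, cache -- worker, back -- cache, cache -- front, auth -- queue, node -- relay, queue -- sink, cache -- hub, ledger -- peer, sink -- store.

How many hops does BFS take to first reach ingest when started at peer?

2

Level 0: peer
Level 1: auth, cache, front, gate, ledger, node, queue, sink
Level 2: back, broker, hub, index, ingest, mirror, relay, root, router, store, worker
ingest first appears at level 2.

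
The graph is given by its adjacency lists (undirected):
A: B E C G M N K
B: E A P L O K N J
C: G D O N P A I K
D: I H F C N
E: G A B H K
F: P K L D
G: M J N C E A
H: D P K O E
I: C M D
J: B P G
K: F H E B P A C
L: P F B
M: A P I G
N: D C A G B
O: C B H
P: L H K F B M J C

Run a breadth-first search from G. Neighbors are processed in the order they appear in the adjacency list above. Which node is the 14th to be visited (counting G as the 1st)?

H

Visit G; enqueue M, J, N, C, E, A → queue [M, J, N, C, E, A]
Visit M; enqueue P, I → queue [J, N, C, E, A, P, I]
Visit J; enqueue B → queue [N, C, E, A, P, I, B]
Visit N; enqueue D → queue [C, E, A, P, I, B, D]
Visit C; enqueue O, K → queue [E, A, P, I, B, D, O, K]
Visit E; enqueue H → queue [A, P, I, B, D, O, K, H]
Visit A → queue [P, I, B, D, O, K, H]
Visit P; enqueue L, F → queue [I, B, D, O, K, H, L, F]
Visit I → queue [B, D, O, K, H, L, F]
Visit B → queue [D, O, K, H, L, F]
Visit D → queue [O, K, H, L, F]
Visit O → queue [K, H, L, F]
Visit K → queue [H, L, F]
Visit H → queue [L, F]
Visit L → queue [F]
Visit F → queue []

Visit order: G, M, J, N, C, E, A, P, I, B, D, O, K, H, L, F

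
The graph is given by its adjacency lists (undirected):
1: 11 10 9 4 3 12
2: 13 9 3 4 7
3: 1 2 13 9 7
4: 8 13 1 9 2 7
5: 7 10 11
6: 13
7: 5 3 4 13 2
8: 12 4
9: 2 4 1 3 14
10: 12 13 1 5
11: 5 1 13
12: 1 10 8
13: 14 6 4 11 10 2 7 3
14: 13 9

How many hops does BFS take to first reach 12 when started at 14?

3

Level 0: 14
Level 1: 9, 13
Level 2: 1, 2, 3, 4, 6, 7, 10, 11
Level 3: 5, 8, 12
12 first appears at level 3.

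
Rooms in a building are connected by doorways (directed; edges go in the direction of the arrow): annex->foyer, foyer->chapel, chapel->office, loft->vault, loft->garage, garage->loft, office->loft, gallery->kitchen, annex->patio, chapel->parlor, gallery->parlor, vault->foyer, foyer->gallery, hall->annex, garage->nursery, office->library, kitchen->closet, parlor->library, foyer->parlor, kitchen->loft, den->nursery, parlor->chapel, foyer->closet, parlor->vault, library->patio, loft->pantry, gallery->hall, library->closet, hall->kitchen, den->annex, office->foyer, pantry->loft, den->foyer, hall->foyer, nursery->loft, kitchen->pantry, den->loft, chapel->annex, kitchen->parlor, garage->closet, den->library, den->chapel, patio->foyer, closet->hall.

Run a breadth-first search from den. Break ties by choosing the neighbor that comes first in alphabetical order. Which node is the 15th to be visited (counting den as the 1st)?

Visit den; enqueue annex, chapel, foyer, library, loft, nursery → queue [annex, chapel, foyer, library, loft, nursery]
Visit annex; enqueue patio → queue [chapel, foyer, library, loft, nursery, patio]
Visit chapel; enqueue office, parlor → queue [foyer, library, loft, nursery, patio, office, parlor]
Visit foyer; enqueue closet, gallery → queue [library, loft, nursery, patio, office, parlor, closet, gallery]
Visit library → queue [loft, nursery, patio, office, parlor, closet, gallery]
Visit loft; enqueue garage, pantry, vault → queue [nursery, patio, office, parlor, closet, gallery, garage, pantry, vault]
Visit nursery → queue [patio, office, parlor, closet, gallery, garage, pantry, vault]
Visit patio → queue [office, parlor, closet, gallery, garage, pantry, vault]
Visit office → queue [parlor, closet, gallery, garage, pantry, vault]
Visit parlor → queue [closet, gallery, garage, pantry, vault]
Visit closet; enqueue hall → queue [gallery, garage, pantry, vault, hall]
Visit gallery; enqueue kitchen → queue [garage, pantry, vault, hall, kitchen]
Visit garage → queue [pantry, vault, hall, kitchen]
Visit pantry → queue [vault, hall, kitchen]
Visit vault → queue [hall, kitchen]
Visit hall → queue [kitchen]
Visit kitchen → queue []

Visit order: den, annex, chapel, foyer, library, loft, nursery, patio, office, parlor, closet, gallery, garage, pantry, vault, hall, kitchen

vault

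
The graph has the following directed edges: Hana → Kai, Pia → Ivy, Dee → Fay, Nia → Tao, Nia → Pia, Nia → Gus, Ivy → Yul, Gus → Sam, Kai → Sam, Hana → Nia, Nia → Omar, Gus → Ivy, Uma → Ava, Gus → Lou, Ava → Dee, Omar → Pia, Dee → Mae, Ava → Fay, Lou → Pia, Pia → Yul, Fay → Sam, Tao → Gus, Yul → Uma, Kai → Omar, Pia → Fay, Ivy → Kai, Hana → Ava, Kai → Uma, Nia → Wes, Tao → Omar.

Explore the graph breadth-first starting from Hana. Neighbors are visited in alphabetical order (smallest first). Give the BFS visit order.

Visit Hana; enqueue Ava, Kai, Nia → queue [Ava, Kai, Nia]
Visit Ava; enqueue Dee, Fay → queue [Kai, Nia, Dee, Fay]
Visit Kai; enqueue Omar, Sam, Uma → queue [Nia, Dee, Fay, Omar, Sam, Uma]
Visit Nia; enqueue Gus, Pia, Tao, Wes → queue [Dee, Fay, Omar, Sam, Uma, Gus, Pia, Tao, Wes]
Visit Dee; enqueue Mae → queue [Fay, Omar, Sam, Uma, Gus, Pia, Tao, Wes, Mae]
Visit Fay → queue [Omar, Sam, Uma, Gus, Pia, Tao, Wes, Mae]
Visit Omar → queue [Sam, Uma, Gus, Pia, Tao, Wes, Mae]
Visit Sam → queue [Uma, Gus, Pia, Tao, Wes, Mae]
Visit Uma → queue [Gus, Pia, Tao, Wes, Mae]
Visit Gus; enqueue Ivy, Lou → queue [Pia, Tao, Wes, Mae, Ivy, Lou]
Visit Pia; enqueue Yul → queue [Tao, Wes, Mae, Ivy, Lou, Yul]
Visit Tao → queue [Wes, Mae, Ivy, Lou, Yul]
Visit Wes → queue [Mae, Ivy, Lou, Yul]
Visit Mae → queue [Ivy, Lou, Yul]
Visit Ivy → queue [Lou, Yul]
Visit Lou → queue [Yul]
Visit Yul → queue []

Hana Ava Kai Nia Dee Fay Omar Sam Uma Gus Pia Tao Wes Mae Ivy Lou Yul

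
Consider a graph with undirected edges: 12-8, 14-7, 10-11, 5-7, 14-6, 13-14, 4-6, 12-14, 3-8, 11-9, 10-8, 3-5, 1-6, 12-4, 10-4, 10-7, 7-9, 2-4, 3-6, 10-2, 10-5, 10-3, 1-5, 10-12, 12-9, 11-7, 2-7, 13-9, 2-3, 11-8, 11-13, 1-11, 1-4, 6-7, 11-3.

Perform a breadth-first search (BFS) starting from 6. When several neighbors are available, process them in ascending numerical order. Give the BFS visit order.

Visit 6; enqueue 1, 3, 4, 7, 14 → queue [1, 3, 4, 7, 14]
Visit 1; enqueue 5, 11 → queue [3, 4, 7, 14, 5, 11]
Visit 3; enqueue 2, 8, 10 → queue [4, 7, 14, 5, 11, 2, 8, 10]
Visit 4; enqueue 12 → queue [7, 14, 5, 11, 2, 8, 10, 12]
Visit 7; enqueue 9 → queue [14, 5, 11, 2, 8, 10, 12, 9]
Visit 14; enqueue 13 → queue [5, 11, 2, 8, 10, 12, 9, 13]
Visit 5 → queue [11, 2, 8, 10, 12, 9, 13]
Visit 11 → queue [2, 8, 10, 12, 9, 13]
Visit 2 → queue [8, 10, 12, 9, 13]
Visit 8 → queue [10, 12, 9, 13]
Visit 10 → queue [12, 9, 13]
Visit 12 → queue [9, 13]
Visit 9 → queue [13]
Visit 13 → queue []

6, 1, 3, 4, 7, 14, 5, 11, 2, 8, 10, 12, 9, 13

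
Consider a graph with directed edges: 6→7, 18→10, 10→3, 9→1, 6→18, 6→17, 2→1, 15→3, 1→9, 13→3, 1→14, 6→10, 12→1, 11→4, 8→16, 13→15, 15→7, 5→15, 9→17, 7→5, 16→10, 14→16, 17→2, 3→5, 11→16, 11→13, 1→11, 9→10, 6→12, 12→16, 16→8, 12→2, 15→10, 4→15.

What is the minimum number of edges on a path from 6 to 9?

3

Level 0: 6
Level 1: 7, 10, 12, 17, 18
Level 2: 1, 2, 3, 5, 16
Level 3: 8, 9, 11, 14, 15
Level 4: 4, 13
9 first appears at level 3.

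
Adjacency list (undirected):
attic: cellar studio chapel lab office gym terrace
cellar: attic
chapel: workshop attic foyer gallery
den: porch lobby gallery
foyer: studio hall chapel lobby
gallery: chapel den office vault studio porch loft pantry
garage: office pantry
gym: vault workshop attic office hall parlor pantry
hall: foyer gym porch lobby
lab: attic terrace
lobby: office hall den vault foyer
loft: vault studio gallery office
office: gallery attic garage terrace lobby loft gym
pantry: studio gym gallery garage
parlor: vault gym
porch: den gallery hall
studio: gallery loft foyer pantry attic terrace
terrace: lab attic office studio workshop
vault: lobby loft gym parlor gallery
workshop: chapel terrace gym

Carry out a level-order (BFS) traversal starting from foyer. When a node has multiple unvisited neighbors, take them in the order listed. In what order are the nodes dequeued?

Visit foyer; enqueue studio, hall, chapel, lobby → queue [studio, hall, chapel, lobby]
Visit studio; enqueue gallery, loft, pantry, attic, terrace → queue [hall, chapel, lobby, gallery, loft, pantry, attic, terrace]
Visit hall; enqueue gym, porch → queue [chapel, lobby, gallery, loft, pantry, attic, terrace, gym, porch]
Visit chapel; enqueue workshop → queue [lobby, gallery, loft, pantry, attic, terrace, gym, porch, workshop]
Visit lobby; enqueue office, den, vault → queue [gallery, loft, pantry, attic, terrace, gym, porch, workshop, office, den, vault]
Visit gallery → queue [loft, pantry, attic, terrace, gym, porch, workshop, office, den, vault]
Visit loft → queue [pantry, attic, terrace, gym, porch, workshop, office, den, vault]
Visit pantry; enqueue garage → queue [attic, terrace, gym, porch, workshop, office, den, vault, garage]
Visit attic; enqueue cellar, lab → queue [terrace, gym, porch, workshop, office, den, vault, garage, cellar, lab]
Visit terrace → queue [gym, porch, workshop, office, den, vault, garage, cellar, lab]
Visit gym; enqueue parlor → queue [porch, workshop, office, den, vault, garage, cellar, lab, parlor]
Visit porch → queue [workshop, office, den, vault, garage, cellar, lab, parlor]
Visit workshop → queue [office, den, vault, garage, cellar, lab, parlor]
Visit office → queue [den, vault, garage, cellar, lab, parlor]
Visit den → queue [vault, garage, cellar, lab, parlor]
Visit vault → queue [garage, cellar, lab, parlor]
Visit garage → queue [cellar, lab, parlor]
Visit cellar → queue [lab, parlor]
Visit lab → queue [parlor]
Visit parlor → queue []

foyer studio hall chapel lobby gallery loft pantry attic terrace gym porch workshop office den vault garage cellar lab parlor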